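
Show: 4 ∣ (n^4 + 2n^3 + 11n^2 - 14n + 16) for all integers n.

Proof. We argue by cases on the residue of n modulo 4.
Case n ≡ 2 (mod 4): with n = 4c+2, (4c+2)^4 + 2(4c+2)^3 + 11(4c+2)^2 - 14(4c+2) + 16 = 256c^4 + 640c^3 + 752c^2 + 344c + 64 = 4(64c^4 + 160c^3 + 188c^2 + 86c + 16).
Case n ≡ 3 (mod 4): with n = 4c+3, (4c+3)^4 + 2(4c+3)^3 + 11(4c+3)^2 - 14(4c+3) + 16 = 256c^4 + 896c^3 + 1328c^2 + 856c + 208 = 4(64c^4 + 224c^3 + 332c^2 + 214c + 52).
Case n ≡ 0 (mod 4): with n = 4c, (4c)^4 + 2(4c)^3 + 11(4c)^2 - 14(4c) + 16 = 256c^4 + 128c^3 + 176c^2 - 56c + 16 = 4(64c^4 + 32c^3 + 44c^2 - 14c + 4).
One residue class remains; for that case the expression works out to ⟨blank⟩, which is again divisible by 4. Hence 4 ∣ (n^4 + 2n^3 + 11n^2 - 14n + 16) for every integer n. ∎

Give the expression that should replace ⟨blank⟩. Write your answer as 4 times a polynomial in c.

The residues treated are {2, 3, 0}, so the missing case is n ≡ 1 (mod 4); write n = 4c+1.
Then (4c+1)^4 + 2(4c+1)^3 + 11(4c+1)^2 - 14(4c+1) + 16 = 256c^4 + 384c^3 + 368c^2 + 72c + 16 = 4(64c^4 + 96c^3 + 92c^2 + 18c + 4).

4(64c^4 + 96c^3 + 92c^2 + 18c + 4)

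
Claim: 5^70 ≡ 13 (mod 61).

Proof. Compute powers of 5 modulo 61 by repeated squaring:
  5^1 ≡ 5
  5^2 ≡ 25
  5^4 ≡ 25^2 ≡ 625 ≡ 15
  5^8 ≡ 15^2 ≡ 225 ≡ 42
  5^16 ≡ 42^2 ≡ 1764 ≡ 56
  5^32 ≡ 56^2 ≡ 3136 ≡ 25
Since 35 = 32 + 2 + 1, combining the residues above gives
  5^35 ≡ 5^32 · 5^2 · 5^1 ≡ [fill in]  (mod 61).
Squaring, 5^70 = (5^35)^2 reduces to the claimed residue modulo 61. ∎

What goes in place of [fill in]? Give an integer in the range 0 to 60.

5^32 · 5^2 · 5^1 ≡ 25 · 25 · 5 = 3125.
3125 mod 61 = 14, so 5^35 ≡ 14 (mod 61).

14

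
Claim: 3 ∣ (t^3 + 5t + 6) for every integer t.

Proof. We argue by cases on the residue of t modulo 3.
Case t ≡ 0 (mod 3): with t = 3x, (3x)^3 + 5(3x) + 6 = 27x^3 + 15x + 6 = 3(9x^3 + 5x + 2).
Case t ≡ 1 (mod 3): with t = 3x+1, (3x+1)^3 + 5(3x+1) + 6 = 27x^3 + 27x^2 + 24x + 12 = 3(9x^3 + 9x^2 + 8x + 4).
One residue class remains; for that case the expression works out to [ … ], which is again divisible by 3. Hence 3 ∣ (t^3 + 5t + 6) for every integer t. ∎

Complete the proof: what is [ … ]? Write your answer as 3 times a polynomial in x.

3(9x^3 + 18x^2 + 17x + 8)

Only t ≡ 2 (mod 3) is unaccounted for. Put t = 3x+2:
(3x+2)^3 + 5(3x+2) + 6 expands to 27x^3 + 54x^2 + 51x + 24,
and factoring out 3 leaves 3(9x^3 + 18x^2 + 17x + 8).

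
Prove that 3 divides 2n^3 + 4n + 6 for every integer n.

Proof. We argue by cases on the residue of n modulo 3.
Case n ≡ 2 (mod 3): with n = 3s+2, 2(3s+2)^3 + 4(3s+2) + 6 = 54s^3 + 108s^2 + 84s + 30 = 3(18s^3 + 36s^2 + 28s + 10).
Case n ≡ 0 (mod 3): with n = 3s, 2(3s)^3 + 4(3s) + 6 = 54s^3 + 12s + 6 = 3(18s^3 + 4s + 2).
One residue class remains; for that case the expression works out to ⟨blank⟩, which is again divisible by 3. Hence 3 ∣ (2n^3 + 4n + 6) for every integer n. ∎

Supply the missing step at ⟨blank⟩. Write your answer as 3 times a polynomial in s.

The residues treated are {2, 0}, so the missing case is n ≡ 1 (mod 3); write n = 3s+1.
Then 2(3s+1)^3 + 4(3s+1) + 6 = 54s^3 + 54s^2 + 30s + 12 = 3(18s^3 + 18s^2 + 10s + 4).

3(18s^3 + 18s^2 + 10s + 4)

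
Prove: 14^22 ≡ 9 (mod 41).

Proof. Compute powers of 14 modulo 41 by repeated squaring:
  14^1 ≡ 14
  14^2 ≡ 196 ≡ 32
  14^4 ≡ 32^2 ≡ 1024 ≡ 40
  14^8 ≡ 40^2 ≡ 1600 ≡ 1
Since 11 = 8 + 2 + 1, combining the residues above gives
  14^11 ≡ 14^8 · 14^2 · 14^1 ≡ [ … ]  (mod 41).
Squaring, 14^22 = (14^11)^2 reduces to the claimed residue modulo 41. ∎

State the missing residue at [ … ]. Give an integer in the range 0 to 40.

Multiply the listed residues: 1 · 32 · 14 = 32 → 448.
Reducing modulo 41: 448 = 10·41 + 38, so 14^11 ≡ 38.

38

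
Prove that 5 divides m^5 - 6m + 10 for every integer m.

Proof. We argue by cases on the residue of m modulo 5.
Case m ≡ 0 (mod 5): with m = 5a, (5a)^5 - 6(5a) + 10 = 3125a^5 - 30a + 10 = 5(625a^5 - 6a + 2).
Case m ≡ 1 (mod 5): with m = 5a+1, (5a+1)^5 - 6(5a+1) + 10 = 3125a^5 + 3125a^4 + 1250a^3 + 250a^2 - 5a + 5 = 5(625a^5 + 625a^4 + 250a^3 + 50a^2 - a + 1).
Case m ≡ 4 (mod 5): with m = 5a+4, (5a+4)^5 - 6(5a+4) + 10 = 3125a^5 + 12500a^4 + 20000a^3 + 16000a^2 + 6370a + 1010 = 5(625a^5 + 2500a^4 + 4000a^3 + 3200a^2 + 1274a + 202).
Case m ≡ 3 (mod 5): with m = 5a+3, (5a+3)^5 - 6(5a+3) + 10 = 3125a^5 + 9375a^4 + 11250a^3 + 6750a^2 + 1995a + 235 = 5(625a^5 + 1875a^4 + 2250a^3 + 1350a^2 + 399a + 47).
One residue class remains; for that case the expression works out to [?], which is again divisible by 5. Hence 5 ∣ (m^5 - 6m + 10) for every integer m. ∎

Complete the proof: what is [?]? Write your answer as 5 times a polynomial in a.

Only m ≡ 2 (mod 5) is unaccounted for. Put m = 5a+2:
(5a+2)^5 - 6(5a+2) + 10 expands to 3125a^5 + 6250a^4 + 5000a^3 + 2000a^2 + 370a + 30,
and factoring out 5 leaves 5(625a^5 + 1250a^4 + 1000a^3 + 400a^2 + 74a + 6).

5(625a^5 + 1250a^4 + 1000a^3 + 400a^2 + 74a + 6)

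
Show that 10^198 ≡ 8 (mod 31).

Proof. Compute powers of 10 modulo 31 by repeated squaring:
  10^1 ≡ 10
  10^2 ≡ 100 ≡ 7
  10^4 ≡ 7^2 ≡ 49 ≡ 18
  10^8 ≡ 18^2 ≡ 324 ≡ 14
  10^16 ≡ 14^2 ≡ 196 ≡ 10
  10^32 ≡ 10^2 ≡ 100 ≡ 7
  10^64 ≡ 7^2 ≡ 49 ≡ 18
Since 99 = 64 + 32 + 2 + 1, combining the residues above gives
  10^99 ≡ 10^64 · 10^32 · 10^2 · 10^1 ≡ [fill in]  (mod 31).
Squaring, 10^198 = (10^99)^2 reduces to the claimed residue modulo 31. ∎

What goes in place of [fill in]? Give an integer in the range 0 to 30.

16

10^64 · 10^32 · 10^2 · 10^1 ≡ 18 · 7 · 7 · 10 = 8820.
8820 mod 31 = 16, so 10^99 ≡ 16 (mod 31).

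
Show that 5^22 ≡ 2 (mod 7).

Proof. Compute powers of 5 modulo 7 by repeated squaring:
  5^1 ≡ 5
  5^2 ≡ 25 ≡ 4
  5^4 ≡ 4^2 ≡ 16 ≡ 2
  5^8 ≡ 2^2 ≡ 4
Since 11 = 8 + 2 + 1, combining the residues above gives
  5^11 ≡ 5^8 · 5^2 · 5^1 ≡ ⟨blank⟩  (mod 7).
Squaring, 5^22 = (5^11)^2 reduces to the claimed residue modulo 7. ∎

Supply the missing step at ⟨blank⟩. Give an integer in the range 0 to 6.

3

5^8 · 5^2 · 5^1 ≡ 4 · 4 · 5 = 80.
80 mod 7 = 3, so 5^11 ≡ 3 (mod 7).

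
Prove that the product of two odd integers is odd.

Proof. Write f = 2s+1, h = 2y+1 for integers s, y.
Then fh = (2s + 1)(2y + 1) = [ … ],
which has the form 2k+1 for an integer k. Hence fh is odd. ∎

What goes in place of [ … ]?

2(2sy + s + y) + 1

Expanding: (2s + 1)(2y + 1) = 4sy + 2s + 2y + 1.
Every term except the constant is even, so this is 2(2sy + s + y) + 1,
and 2sy + s + y ∈ ℤ gives the required form.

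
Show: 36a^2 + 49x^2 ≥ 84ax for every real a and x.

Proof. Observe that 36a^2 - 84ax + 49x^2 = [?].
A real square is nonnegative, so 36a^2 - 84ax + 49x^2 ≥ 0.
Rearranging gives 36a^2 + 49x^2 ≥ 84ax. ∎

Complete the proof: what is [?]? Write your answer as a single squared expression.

(6a - 7x)^2

36a^2 - 84ax + 49x^2 is a perfect-square trinomial: the outer terms are (6a)^2 and (7x)^2, and the cross term is -2·6a·7x.
So 36a^2 - 84ax + 49x^2 = (6a - 7x)^2 ≥ 0.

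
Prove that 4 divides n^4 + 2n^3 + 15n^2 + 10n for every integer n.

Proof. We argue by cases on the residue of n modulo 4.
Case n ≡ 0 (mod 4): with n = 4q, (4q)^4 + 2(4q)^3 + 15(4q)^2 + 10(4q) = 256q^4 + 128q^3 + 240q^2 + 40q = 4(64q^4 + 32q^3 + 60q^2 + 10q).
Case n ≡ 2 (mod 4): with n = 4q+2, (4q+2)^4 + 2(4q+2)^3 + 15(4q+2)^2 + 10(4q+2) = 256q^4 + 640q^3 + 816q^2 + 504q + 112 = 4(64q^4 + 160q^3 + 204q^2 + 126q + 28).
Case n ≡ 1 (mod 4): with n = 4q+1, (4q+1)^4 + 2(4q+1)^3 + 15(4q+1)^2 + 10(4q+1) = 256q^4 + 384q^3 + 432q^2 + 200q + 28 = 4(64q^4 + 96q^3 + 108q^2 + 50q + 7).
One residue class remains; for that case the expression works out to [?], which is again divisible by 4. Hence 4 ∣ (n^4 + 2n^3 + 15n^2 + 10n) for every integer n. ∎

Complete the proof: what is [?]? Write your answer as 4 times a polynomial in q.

4(64q^4 + 224q^3 + 348q^2 + 262q + 75)

Only n ≡ 3 (mod 4) is unaccounted for. Put n = 4q+3:
(4q+3)^4 + 2(4q+3)^3 + 15(4q+3)^2 + 10(4q+3) expands to 256q^4 + 896q^3 + 1392q^2 + 1048q + 300,
and factoring out 4 leaves 4(64q^4 + 224q^3 + 348q^2 + 262q + 75).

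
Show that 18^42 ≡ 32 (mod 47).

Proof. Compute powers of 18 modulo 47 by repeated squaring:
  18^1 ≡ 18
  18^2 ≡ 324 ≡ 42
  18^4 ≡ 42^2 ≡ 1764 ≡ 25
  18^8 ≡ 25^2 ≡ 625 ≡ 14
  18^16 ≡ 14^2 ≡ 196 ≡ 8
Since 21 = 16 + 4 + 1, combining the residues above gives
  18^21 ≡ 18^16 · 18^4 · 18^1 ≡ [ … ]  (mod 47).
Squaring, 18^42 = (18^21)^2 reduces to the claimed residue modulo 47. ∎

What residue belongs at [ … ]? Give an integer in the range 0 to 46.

Multiply the listed residues: 8 · 25 · 18 = 200 → 3600.
Reducing modulo 47: 3600 = 76·47 + 28, so 18^21 ≡ 28.

28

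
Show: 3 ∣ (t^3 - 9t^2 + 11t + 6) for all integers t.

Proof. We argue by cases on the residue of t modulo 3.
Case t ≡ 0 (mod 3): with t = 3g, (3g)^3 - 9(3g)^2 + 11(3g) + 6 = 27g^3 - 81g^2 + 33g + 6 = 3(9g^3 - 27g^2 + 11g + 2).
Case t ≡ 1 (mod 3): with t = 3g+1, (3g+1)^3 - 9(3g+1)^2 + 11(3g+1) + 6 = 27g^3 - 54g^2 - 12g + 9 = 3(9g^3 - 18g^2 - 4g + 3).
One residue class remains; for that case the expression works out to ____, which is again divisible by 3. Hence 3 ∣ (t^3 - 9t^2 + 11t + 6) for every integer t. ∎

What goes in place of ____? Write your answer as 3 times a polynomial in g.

3(9g^3 - 9g^2 - 13g)

The residues treated are {0, 1}, so the missing case is t ≡ 2 (mod 3); write t = 3g+2.
Then (3g+2)^3 - 9(3g+2)^2 + 11(3g+2) + 6 = 27g^3 - 27g^2 - 39g = 3(9g^3 - 9g^2 - 13g).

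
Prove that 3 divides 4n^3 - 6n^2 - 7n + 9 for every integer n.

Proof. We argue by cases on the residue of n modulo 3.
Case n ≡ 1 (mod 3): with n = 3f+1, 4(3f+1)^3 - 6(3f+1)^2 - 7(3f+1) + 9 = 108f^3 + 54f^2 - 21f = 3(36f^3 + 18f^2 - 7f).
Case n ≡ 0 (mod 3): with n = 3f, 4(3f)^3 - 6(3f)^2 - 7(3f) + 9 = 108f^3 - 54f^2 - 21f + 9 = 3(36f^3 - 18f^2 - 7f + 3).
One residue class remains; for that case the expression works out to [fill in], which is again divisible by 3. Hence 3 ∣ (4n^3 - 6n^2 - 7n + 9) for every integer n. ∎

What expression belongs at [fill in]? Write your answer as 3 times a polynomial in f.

3(36f^3 + 54f^2 + 17f + 1)

The residues treated are {1, 0}, so the missing case is n ≡ 2 (mod 3); write n = 3f+2.
Then 4(3f+2)^3 - 6(3f+2)^2 - 7(3f+2) + 9 = 108f^3 + 162f^2 + 51f + 3 = 3(36f^3 + 54f^2 + 17f + 1).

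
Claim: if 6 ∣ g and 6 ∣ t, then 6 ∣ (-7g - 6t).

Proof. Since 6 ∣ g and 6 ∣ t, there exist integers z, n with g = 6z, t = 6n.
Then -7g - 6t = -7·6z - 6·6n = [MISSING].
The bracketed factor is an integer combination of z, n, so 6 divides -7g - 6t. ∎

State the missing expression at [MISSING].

6(-6n - 7z)

Each term has a factor of 6: -7·6z - 6·6n = 6·(-6n - 7z).
Since -6n - 7z is an integer, 6 ∣ (-7g - 6t).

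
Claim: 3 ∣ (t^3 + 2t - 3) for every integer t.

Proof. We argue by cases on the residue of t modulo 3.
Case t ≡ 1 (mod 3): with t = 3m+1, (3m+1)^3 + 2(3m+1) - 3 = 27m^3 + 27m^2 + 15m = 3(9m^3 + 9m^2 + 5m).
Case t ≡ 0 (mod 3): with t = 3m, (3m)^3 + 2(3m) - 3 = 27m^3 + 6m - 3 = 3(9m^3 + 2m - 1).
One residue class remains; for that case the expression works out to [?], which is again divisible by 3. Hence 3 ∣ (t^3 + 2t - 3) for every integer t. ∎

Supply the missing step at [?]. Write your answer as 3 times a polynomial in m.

3(9m^3 + 18m^2 + 14m + 3)

The residues treated are {1, 0}, so the missing case is t ≡ 2 (mod 3); write t = 3m+2.
Then (3m+2)^3 + 2(3m+2) - 3 = 27m^3 + 54m^2 + 42m + 9 = 3(9m^3 + 18m^2 + 14m + 3).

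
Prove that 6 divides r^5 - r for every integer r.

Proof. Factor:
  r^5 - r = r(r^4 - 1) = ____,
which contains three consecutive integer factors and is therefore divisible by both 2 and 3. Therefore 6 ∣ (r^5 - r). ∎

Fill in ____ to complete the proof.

(r - 1)r(r + 1)(r^2 + 1)

r^4 - 1 = (r^2 - 1)(r^2 + 1), and r^2 - 1 = (r-1)(r+1).
So r(r^4 - 1) = (r - 1)r(r + 1)(r^2 + 1).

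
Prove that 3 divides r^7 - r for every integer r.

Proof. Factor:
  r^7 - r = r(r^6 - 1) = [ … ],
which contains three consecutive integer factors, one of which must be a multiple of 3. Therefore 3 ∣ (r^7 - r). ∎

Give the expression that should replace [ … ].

r^6 - 1 = (r^2 - 1)(r^4 + r^2 + 1), and r^2 - 1 = (r-1)(r+1).
So r(r^6 - 1) = (r - 1)r(r + 1)(r^4 + r^2 + 1).

(r - 1)r(r + 1)(r^4 + r^2 + 1)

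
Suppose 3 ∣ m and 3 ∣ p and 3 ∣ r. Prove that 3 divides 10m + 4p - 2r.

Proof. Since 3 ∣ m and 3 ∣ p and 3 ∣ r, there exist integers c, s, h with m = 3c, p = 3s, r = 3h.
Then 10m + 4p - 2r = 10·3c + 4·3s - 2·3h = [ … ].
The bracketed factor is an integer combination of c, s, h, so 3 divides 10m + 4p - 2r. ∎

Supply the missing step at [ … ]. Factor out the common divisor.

3(10c - 2h + 4s)

Each term has a factor of 3: 10·3c + 4·3s - 2·3h = 3·(10c - 2h + 4s).
Since 10c - 2h + 4s is an integer, 3 ∣ (10m + 4p - 2r).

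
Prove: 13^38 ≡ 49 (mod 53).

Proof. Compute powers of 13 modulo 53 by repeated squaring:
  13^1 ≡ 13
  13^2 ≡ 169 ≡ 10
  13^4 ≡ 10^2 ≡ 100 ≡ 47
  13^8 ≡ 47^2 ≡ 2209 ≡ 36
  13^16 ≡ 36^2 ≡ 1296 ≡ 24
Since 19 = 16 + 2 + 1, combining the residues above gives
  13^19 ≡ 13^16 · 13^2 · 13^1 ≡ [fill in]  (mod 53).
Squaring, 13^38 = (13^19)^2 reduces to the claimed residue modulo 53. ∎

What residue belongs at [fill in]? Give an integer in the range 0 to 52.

46

13^16 · 13^2 · 13^1 ≡ 24 · 10 · 13 = 3120.
3120 mod 53 = 46, so 13^19 ≡ 46 (mod 53).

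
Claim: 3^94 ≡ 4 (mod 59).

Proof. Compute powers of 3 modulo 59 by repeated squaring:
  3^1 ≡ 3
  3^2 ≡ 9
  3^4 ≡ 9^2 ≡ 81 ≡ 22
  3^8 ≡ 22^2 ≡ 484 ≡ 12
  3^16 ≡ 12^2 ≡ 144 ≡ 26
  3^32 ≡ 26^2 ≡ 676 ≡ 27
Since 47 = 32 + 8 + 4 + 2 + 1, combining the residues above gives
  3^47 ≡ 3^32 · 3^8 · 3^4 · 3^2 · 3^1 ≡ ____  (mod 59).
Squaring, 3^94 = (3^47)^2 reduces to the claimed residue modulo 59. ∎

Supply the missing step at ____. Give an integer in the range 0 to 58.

57

Multiply the listed residues: 27 · 12 · 22 · 9 · 3 = 324 → 7128 → 64152 → 192456.
Reducing modulo 59: 192456 = 3261·59 + 57, so 3^47 ≡ 57.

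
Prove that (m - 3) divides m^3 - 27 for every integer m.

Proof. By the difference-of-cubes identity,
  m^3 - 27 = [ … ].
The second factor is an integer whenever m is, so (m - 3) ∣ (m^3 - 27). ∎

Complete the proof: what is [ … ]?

(m - 3)(m^2 + 3m + 9)

Polynomial division of m^3 - 27 by m - 3 leaves remainder 0 and quotient m^2 + 3m + 9.
Hence m^3 - 27 = (m - 3)(m^2 + 3m + 9).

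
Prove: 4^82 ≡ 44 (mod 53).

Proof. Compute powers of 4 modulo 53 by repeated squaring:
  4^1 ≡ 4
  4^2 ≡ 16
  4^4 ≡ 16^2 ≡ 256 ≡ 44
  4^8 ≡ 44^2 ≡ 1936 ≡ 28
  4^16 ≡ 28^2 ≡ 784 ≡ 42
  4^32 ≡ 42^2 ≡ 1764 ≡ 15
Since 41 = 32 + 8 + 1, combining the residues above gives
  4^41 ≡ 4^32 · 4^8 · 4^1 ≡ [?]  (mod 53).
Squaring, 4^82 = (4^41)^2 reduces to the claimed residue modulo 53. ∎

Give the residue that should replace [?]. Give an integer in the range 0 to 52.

37

4^32 · 4^8 · 4^1 ≡ 15 · 28 · 4 = 1680.
1680 mod 53 = 37, so 4^41 ≡ 37 (mod 53).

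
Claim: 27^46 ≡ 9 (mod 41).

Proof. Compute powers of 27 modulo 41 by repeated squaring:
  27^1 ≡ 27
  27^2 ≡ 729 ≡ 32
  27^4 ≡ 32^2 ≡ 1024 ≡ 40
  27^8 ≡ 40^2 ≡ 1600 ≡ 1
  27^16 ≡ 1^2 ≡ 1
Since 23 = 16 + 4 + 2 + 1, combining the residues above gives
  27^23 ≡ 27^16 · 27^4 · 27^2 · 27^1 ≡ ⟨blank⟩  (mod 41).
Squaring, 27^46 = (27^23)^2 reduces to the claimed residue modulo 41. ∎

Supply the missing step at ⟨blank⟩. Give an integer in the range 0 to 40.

38

27^16 · 27^4 · 27^2 · 27^1 ≡ 1 · 40 · 32 · 27 = 34560.
34560 mod 41 = 38, so 27^23 ≡ 38 (mod 41).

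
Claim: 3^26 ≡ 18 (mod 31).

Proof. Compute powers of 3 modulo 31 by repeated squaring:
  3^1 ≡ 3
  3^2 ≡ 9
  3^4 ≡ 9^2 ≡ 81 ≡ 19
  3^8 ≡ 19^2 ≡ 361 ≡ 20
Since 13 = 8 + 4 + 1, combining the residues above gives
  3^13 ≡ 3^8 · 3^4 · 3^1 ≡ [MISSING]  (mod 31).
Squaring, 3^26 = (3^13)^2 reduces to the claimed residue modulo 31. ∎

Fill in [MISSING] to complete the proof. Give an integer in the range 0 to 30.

24

Multiply the listed residues: 20 · 19 · 3 = 380 → 1140.
Reducing modulo 31: 1140 = 36·31 + 24, so 3^13 ≡ 24.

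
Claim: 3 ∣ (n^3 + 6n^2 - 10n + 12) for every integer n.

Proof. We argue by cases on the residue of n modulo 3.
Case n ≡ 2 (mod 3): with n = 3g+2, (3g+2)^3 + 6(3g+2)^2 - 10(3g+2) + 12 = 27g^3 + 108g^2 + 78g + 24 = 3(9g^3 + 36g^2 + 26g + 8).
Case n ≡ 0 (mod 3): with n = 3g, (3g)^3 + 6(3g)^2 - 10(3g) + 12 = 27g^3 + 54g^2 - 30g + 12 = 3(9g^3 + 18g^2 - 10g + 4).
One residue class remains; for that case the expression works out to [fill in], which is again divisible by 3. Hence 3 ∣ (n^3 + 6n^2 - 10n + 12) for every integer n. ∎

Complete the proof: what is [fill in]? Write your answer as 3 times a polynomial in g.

The residues treated are {2, 0}, so the missing case is n ≡ 1 (mod 3); write n = 3g+1.
Then (3g+1)^3 + 6(3g+1)^2 - 10(3g+1) + 12 = 27g^3 + 81g^2 + 15g + 9 = 3(9g^3 + 27g^2 + 5g + 3).

3(9g^3 + 27g^2 + 5g + 3)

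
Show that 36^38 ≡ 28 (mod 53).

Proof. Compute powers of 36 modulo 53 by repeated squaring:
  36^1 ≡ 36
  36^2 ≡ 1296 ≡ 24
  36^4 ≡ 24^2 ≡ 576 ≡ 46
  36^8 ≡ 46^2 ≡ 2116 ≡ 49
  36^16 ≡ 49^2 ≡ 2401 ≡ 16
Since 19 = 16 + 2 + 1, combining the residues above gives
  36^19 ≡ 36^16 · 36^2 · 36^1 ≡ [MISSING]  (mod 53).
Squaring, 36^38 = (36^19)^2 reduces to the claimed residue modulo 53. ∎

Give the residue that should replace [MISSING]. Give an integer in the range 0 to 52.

36^16 · 36^2 · 36^1 ≡ 16 · 24 · 36 = 13824.
13824 mod 53 = 44, so 36^19 ≡ 44 (mod 53).

44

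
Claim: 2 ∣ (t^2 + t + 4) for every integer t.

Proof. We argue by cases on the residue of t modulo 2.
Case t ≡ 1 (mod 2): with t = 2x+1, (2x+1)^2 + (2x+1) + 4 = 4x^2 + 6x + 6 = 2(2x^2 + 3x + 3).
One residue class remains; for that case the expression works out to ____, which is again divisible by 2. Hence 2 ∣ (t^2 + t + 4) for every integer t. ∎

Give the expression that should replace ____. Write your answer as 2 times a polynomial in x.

2(2x^2 + x + 2)

The residues treated are {1}, so the missing case is t ≡ 0 (mod 2); write t = 2x.
Then (2x)^2 + (2x) + 4 = 4x^2 + 2x + 4 = 2(2x^2 + x + 2).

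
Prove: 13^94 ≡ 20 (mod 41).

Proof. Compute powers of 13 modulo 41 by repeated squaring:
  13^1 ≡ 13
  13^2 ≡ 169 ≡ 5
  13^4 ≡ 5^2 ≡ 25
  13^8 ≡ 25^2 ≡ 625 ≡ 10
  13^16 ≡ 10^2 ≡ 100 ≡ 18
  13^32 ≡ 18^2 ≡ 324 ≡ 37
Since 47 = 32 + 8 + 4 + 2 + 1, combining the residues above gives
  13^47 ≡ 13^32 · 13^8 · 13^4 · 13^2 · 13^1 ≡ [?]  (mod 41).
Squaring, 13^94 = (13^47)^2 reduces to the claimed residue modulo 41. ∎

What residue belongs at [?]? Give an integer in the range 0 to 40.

13^32 · 13^8 · 13^4 · 13^2 · 13^1 ≡ 37 · 10 · 25 · 5 · 13 = 601250.
601250 mod 41 = 26, so 13^47 ≡ 26 (mod 41).

26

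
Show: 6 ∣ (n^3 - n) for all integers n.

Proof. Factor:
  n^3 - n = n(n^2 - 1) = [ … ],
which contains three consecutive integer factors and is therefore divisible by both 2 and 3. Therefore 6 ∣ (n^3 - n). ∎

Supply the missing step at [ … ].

n(n^2 - 1) = n(n - 1)(n + 1) = (n - 1)n(n + 1).
These three factors are consecutive integers, so their product is divisible by 6.

(n - 1)n(n + 1)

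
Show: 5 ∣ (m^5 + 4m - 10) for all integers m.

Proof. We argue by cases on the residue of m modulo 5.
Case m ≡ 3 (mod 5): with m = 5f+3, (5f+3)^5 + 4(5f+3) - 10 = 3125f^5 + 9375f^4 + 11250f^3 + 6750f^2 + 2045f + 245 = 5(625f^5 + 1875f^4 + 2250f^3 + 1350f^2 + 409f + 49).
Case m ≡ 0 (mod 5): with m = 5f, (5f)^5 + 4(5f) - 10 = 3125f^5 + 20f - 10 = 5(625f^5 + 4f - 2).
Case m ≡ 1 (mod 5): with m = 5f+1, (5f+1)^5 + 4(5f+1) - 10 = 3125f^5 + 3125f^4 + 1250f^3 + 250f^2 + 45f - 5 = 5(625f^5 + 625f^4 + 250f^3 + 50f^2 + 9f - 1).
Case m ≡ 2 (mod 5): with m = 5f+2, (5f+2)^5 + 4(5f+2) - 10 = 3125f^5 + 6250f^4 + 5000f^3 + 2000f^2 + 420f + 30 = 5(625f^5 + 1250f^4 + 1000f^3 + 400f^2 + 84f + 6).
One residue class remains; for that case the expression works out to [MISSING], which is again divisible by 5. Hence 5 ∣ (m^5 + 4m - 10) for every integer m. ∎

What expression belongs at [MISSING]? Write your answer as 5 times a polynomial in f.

Only m ≡ 4 (mod 5) is unaccounted for. Put m = 5f+4:
(5f+4)^5 + 4(5f+4) - 10 expands to 3125f^5 + 12500f^4 + 20000f^3 + 16000f^2 + 6420f + 1030,
and factoring out 5 leaves 5(625f^5 + 2500f^4 + 4000f^3 + 3200f^2 + 1284f + 206).

5(625f^5 + 2500f^4 + 4000f^3 + 3200f^2 + 1284f + 206)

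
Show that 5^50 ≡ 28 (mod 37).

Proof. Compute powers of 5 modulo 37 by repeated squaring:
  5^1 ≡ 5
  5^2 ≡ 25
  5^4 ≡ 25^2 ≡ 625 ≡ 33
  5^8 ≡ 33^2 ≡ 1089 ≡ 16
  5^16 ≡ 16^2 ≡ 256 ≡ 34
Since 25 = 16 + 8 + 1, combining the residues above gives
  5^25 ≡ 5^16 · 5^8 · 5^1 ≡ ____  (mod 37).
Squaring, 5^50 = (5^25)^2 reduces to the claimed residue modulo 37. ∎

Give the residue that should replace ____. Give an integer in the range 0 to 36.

Multiply the listed residues: 34 · 16 · 5 = 544 → 2720.
Reducing modulo 37: 2720 = 73·37 + 19, so 5^25 ≡ 19.

19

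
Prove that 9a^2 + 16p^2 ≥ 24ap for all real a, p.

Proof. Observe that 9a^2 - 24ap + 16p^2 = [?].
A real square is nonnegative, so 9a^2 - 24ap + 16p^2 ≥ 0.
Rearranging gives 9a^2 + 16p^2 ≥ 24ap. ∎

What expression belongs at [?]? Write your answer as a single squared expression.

(3a - 4p)^2

The leading and trailing coefficients are 3^2 and 4^2, and 24 = 2·3·4, so the trinomial is (3a - 4p)^2.
Hence 9a^2 - 24ap + 16p^2 ≥ 0.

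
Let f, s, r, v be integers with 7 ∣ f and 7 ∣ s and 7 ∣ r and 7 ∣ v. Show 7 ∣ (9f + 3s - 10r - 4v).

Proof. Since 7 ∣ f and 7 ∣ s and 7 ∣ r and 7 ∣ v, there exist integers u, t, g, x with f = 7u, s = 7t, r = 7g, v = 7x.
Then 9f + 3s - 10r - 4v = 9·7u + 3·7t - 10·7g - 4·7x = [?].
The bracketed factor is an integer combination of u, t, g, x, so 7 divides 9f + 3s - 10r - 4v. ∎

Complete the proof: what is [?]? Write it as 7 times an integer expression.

7(-10g + 3t + 9u - 4x)

Each term has a factor of 7: 9·7u + 3·7t - 10·7g - 4·7x = 7·(-10g + 3t + 9u - 4x).
Since -10g + 3t + 9u - 4x is an integer, 7 ∣ (9f + 3s - 10r - 4v).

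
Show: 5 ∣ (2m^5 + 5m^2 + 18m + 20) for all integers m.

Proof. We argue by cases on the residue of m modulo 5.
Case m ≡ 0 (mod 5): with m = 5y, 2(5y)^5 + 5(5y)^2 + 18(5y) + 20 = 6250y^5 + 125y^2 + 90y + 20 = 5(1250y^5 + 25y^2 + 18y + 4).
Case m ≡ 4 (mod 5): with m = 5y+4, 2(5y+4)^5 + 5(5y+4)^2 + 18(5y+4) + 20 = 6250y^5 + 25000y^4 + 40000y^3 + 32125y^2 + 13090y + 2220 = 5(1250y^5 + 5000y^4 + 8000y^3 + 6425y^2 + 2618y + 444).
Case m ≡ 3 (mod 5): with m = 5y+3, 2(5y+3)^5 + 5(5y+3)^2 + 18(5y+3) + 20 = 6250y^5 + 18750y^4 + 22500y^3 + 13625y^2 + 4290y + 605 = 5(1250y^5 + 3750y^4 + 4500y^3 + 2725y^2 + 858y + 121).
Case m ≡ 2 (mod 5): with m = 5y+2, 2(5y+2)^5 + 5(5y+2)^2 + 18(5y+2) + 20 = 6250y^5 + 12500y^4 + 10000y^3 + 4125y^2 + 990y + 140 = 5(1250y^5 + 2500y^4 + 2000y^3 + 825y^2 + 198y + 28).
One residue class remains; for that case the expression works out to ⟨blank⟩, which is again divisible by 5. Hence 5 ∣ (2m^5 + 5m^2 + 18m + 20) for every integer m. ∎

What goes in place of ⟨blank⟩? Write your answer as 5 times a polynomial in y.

5(1250y^5 + 1250y^4 + 500y^3 + 125y^2 + 38y + 9)

The residues treated are {0, 4, 3, 2}, so the missing case is m ≡ 1 (mod 5); write m = 5y+1.
Then 2(5y+1)^5 + 5(5y+1)^2 + 18(5y+1) + 20 = 6250y^5 + 6250y^4 + 2500y^3 + 625y^2 + 190y + 45 = 5(1250y^5 + 1250y^4 + 500y^3 + 125y^2 + 38y + 9).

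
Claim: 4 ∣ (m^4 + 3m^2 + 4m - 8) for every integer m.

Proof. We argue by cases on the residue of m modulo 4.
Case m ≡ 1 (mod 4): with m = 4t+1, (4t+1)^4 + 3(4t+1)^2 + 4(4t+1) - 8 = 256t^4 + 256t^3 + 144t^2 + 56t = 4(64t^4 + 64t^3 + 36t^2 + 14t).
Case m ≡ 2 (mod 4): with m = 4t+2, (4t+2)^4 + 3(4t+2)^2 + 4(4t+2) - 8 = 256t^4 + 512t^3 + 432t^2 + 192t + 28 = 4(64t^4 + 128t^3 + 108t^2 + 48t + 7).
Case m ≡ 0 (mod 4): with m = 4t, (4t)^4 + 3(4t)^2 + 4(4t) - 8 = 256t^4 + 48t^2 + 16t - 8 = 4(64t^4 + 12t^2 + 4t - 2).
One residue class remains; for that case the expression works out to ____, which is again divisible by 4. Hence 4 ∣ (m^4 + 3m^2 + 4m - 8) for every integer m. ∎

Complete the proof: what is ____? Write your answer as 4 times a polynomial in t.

4(64t^4 + 192t^3 + 228t^2 + 130t + 28)

The residues treated are {1, 2, 0}, so the missing case is m ≡ 3 (mod 4); write m = 4t+3.
Then (4t+3)^4 + 3(4t+3)^2 + 4(4t+3) - 8 = 256t^4 + 768t^3 + 912t^2 + 520t + 112 = 4(64t^4 + 192t^3 + 228t^2 + 130t + 28).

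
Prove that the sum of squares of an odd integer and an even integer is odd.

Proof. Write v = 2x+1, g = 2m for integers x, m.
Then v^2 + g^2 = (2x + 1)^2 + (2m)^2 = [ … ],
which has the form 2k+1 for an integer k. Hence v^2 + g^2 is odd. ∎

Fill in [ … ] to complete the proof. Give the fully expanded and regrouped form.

2(2m^2 + 2x^2 + 2x) + 1

Expanding: (2x + 1)^2 + (2m)^2 = 4m^2 + 4x^2 + 4x + 1.
Every term except the constant is even, so this is 2(2m^2 + 2x^2 + 2x) + 1,
and 2m^2 + 2x^2 + 2x ∈ ℤ gives the required form.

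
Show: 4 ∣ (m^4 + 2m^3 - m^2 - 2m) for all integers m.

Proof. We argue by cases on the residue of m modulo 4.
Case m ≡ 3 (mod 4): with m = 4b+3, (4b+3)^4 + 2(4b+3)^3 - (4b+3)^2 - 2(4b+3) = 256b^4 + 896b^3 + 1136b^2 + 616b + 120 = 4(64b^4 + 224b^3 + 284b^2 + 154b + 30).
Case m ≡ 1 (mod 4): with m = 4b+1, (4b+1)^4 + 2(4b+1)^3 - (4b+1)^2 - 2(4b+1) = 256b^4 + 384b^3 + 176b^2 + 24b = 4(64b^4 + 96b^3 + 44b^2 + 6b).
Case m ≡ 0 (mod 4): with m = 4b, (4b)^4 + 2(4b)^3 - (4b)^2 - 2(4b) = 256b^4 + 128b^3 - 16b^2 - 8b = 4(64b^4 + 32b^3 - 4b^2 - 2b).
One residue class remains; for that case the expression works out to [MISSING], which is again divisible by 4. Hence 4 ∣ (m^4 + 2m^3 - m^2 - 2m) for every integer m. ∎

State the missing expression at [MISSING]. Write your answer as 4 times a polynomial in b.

4(64b^4 + 160b^3 + 140b^2 + 50b + 6)

The residues treated are {3, 1, 0}, so the missing case is m ≡ 2 (mod 4); write m = 4b+2.
Then (4b+2)^4 + 2(4b+2)^3 - (4b+2)^2 - 2(4b+2) = 256b^4 + 640b^3 + 560b^2 + 200b + 24 = 4(64b^4 + 160b^3 + 140b^2 + 50b + 6).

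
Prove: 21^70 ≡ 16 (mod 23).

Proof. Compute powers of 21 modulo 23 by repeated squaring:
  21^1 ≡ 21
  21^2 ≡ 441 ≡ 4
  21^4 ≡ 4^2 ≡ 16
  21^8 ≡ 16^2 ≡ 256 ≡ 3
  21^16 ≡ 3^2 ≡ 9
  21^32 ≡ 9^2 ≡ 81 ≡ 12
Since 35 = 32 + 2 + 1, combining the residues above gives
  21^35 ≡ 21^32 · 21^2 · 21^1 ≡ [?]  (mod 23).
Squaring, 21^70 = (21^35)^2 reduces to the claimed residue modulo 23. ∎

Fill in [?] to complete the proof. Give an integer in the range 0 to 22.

19

21^32 · 21^2 · 21^1 ≡ 12 · 4 · 21 = 1008.
1008 mod 23 = 19, so 21^35 ≡ 19 (mod 23).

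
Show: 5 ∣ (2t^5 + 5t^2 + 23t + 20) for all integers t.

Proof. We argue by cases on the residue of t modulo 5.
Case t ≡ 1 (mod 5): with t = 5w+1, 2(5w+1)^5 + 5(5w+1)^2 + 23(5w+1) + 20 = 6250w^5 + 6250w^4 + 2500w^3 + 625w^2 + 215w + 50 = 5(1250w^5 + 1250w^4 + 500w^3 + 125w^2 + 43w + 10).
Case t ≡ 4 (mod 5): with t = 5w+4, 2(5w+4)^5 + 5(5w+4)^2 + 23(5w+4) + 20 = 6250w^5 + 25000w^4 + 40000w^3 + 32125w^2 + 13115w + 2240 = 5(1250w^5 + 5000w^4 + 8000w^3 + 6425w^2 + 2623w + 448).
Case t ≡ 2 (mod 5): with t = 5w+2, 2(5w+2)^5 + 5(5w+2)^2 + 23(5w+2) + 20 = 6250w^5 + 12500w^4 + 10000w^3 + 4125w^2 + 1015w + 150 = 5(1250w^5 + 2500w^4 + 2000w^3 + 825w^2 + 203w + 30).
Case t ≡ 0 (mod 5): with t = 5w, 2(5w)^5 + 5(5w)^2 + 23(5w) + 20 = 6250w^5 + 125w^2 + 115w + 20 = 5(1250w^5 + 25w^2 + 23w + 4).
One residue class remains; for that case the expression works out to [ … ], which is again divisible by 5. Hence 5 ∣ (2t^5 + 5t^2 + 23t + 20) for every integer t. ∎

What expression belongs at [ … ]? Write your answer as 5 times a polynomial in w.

Only t ≡ 3 (mod 5) is unaccounted for. Put t = 5w+3:
2(5w+3)^5 + 5(5w+3)^2 + 23(5w+3) + 20 expands to 6250w^5 + 18750w^4 + 22500w^3 + 13625w^2 + 4315w + 620,
and factoring out 5 leaves 5(1250w^5 + 3750w^4 + 4500w^3 + 2725w^2 + 863w + 124).

5(1250w^5 + 3750w^4 + 4500w^3 + 2725w^2 + 863w + 124)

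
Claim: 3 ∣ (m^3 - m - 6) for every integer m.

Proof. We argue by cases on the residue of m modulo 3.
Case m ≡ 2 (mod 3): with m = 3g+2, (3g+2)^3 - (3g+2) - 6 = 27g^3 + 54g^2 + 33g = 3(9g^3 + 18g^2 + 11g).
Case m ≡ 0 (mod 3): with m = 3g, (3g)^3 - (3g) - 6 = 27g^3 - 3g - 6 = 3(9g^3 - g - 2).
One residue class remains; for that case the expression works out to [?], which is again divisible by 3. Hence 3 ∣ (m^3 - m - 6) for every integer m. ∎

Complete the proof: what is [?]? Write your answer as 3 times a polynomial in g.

Only m ≡ 1 (mod 3) is unaccounted for. Put m = 3g+1:
(3g+1)^3 - (3g+1) - 6 expands to 27g^3 + 27g^2 + 6g - 6,
and factoring out 3 leaves 3(9g^3 + 9g^2 + 2g - 2).

3(9g^3 + 9g^2 + 2g - 2)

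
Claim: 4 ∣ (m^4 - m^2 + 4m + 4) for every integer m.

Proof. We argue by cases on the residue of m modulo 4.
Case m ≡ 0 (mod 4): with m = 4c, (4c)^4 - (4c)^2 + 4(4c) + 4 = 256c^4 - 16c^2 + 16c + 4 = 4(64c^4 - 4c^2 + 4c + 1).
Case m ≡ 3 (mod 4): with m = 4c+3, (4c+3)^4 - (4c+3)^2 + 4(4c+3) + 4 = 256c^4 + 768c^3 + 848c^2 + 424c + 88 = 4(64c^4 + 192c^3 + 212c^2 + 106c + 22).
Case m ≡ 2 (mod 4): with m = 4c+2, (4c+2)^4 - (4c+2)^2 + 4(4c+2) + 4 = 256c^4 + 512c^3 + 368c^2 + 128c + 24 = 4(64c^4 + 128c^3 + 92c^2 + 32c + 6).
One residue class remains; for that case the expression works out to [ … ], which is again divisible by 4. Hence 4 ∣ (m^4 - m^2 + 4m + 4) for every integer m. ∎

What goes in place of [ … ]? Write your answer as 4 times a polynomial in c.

4(64c^4 + 64c^3 + 20c^2 + 6c + 2)

Only m ≡ 1 (mod 4) is unaccounted for. Put m = 4c+1:
(4c+1)^4 - (4c+1)^2 + 4(4c+1) + 4 expands to 256c^4 + 256c^3 + 80c^2 + 24c + 8,
and factoring out 4 leaves 4(64c^4 + 64c^3 + 20c^2 + 6c + 2).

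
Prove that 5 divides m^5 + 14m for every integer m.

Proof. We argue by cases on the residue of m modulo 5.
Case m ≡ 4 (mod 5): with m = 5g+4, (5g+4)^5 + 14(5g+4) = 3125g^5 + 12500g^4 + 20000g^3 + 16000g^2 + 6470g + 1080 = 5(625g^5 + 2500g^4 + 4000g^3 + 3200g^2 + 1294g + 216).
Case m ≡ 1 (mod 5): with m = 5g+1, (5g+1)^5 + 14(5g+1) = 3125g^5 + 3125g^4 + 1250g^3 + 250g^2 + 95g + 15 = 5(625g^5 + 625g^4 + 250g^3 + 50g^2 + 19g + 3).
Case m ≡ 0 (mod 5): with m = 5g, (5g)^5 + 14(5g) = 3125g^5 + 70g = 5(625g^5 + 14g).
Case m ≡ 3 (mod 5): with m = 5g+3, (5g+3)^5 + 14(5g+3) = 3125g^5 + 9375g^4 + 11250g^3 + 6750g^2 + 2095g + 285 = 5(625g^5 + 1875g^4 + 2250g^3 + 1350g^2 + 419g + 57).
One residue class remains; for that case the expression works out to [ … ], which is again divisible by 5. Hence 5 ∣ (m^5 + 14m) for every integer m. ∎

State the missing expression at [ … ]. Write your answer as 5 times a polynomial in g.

5(625g^5 + 1250g^4 + 1000g^3 + 400g^2 + 94g + 12)

The residues treated are {4, 1, 0, 3}, so the missing case is m ≡ 2 (mod 5); write m = 5g+2.
Then (5g+2)^5 + 14(5g+2) = 3125g^5 + 6250g^4 + 5000g^3 + 2000g^2 + 470g + 60 = 5(625g^5 + 1250g^4 + 1000g^3 + 400g^2 + 94g + 12).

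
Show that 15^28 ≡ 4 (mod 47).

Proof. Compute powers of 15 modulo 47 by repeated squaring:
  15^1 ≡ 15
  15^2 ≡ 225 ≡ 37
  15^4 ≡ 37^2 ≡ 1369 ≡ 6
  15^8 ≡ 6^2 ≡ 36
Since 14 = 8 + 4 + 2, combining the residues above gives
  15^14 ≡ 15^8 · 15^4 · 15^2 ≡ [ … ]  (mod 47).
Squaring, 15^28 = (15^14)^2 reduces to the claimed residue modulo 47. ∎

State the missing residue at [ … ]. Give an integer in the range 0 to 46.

Multiply the listed residues: 36 · 6 · 37 = 216 → 7992.
Reducing modulo 47: 7992 = 170·47 + 2, so 15^14 ≡ 2.

2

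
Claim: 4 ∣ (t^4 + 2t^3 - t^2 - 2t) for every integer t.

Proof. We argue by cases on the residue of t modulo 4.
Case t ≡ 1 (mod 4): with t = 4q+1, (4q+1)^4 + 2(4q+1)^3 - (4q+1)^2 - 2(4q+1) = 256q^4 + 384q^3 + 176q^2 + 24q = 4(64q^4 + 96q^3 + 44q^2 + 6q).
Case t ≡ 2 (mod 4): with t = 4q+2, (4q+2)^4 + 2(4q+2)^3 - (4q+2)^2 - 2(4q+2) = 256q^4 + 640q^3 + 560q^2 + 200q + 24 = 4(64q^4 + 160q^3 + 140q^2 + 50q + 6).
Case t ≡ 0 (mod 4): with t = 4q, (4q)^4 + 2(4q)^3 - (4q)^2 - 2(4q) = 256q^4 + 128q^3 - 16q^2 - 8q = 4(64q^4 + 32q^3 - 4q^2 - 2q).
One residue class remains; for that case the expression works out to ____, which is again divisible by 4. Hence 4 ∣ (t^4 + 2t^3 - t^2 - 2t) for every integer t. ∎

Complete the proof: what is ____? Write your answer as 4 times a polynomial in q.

Only t ≡ 3 (mod 4) is unaccounted for. Put t = 4q+3:
(4q+3)^4 + 2(4q+3)^3 - (4q+3)^2 - 2(4q+3) expands to 256q^4 + 896q^3 + 1136q^2 + 616q + 120,
and factoring out 4 leaves 4(64q^4 + 224q^3 + 284q^2 + 154q + 30).

4(64q^4 + 224q^3 + 284q^2 + 154q + 30)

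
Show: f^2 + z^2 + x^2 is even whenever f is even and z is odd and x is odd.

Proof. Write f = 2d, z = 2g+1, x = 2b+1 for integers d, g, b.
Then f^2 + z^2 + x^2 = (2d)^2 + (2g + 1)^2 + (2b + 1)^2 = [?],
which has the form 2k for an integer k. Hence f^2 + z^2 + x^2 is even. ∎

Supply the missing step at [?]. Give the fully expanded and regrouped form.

2(2b^2 + 2b + 2d^2 + 2g^2 + 2g + 1)

Expanding: (2d)^2 + (2g + 1)^2 + (2b + 1)^2 = 4b^2 + 4b + 4d^2 + 4g^2 + 4g + 2.
Every term is even; pulling out the factor of 2 gives 2(2b^2 + 2b + 2d^2 + 2g^2 + 2g + 1).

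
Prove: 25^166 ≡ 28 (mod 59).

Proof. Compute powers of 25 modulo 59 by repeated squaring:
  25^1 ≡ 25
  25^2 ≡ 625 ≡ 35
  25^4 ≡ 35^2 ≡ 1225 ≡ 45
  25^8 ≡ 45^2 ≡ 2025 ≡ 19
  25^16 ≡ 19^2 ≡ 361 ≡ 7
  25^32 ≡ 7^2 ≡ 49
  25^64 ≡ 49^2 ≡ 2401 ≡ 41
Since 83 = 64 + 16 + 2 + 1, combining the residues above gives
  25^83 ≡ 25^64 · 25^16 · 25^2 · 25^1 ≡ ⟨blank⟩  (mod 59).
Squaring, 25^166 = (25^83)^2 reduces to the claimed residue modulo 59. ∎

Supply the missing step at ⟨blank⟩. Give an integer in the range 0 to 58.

21

Multiply the listed residues: 41 · 7 · 35 · 25 = 287 → 10045 → 251125.
Reducing modulo 59: 251125 = 4256·59 + 21, so 25^83 ≡ 21.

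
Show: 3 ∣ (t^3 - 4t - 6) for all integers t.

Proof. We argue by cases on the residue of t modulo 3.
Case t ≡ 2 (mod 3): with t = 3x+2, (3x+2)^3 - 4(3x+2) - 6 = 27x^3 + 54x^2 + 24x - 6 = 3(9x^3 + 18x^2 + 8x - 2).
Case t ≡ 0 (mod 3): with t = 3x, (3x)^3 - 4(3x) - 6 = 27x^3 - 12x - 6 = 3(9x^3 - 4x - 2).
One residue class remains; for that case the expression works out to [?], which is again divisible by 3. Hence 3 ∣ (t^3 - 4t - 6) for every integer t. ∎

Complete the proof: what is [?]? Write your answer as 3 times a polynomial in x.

The residues treated are {2, 0}, so the missing case is t ≡ 1 (mod 3); write t = 3x+1.
Then (3x+1)^3 - 4(3x+1) - 6 = 27x^3 + 27x^2 - 3x - 9 = 3(9x^3 + 9x^2 - x - 3).

3(9x^3 + 9x^2 - x - 3)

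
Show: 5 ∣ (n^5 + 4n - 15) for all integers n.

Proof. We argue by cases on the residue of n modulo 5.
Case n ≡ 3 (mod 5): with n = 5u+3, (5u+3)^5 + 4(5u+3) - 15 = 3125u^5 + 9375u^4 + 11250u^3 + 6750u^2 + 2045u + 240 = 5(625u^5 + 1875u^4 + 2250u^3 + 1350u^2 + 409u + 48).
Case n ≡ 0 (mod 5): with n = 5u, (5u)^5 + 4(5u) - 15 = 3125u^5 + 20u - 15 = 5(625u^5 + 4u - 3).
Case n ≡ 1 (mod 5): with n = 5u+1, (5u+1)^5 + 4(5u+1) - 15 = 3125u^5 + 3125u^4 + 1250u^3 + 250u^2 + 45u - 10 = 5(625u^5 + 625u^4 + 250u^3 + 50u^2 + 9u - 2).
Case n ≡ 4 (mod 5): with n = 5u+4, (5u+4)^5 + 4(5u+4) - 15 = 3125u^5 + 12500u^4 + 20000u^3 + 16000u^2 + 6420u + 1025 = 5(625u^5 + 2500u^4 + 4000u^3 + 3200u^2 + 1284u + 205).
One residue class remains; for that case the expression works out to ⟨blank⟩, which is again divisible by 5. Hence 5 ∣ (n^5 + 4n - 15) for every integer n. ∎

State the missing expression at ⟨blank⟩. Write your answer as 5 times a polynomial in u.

The residues treated are {3, 0, 1, 4}, so the missing case is n ≡ 2 (mod 5); write n = 5u+2.
Then (5u+2)^5 + 4(5u+2) - 15 = 3125u^5 + 6250u^4 + 5000u^3 + 2000u^2 + 420u + 25 = 5(625u^5 + 1250u^4 + 1000u^3 + 400u^2 + 84u + 5).

5(625u^5 + 1250u^4 + 1000u^3 + 400u^2 + 84u + 5)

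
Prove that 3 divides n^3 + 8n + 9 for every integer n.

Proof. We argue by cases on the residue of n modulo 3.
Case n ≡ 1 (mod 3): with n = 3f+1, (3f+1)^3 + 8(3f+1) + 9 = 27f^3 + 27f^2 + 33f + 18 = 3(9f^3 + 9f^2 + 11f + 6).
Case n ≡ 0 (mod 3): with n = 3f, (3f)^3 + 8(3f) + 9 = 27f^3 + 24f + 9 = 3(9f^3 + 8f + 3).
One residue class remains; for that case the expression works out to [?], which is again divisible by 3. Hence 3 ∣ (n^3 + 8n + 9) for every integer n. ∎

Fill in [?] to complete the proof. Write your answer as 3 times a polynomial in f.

The residues treated are {1, 0}, so the missing case is n ≡ 2 (mod 3); write n = 3f+2.
Then (3f+2)^3 + 8(3f+2) + 9 = 27f^3 + 54f^2 + 60f + 33 = 3(9f^3 + 18f^2 + 20f + 11).

3(9f^3 + 18f^2 + 20f + 11)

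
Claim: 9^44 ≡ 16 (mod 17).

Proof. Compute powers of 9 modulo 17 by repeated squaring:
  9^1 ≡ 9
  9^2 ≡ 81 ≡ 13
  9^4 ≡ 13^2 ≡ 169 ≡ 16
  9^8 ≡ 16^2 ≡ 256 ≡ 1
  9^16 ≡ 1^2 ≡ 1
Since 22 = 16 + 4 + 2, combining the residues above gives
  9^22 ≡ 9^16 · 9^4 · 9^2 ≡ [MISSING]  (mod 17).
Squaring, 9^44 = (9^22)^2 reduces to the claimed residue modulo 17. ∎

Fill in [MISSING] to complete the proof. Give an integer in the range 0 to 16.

9^16 · 9^4 · 9^2 ≡ 1 · 16 · 13 = 208.
208 mod 17 = 4, so 9^22 ≡ 4 (mod 17).

4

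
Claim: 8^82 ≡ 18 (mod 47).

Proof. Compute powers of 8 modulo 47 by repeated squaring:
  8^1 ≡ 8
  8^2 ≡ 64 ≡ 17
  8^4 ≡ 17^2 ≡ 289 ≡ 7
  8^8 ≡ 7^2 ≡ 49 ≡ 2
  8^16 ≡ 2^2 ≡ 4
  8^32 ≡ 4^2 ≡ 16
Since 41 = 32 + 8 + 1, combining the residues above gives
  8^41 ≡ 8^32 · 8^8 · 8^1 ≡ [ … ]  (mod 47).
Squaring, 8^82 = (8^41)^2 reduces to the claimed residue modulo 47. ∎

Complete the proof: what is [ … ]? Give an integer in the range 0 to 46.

8^32 · 8^8 · 8^1 ≡ 16 · 2 · 8 = 256.
256 mod 47 = 21, so 8^41 ≡ 21 (mod 47).

21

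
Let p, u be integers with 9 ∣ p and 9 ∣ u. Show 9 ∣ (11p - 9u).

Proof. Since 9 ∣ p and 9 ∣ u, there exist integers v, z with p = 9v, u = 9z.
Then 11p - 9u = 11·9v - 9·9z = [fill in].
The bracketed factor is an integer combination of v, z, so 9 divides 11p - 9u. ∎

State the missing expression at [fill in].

9(11v - 9z)

Each term has a factor of 9: 11·9v - 9·9z = 9·(11v - 9z).
Since 11v - 9z is an integer, 9 ∣ (11p - 9u).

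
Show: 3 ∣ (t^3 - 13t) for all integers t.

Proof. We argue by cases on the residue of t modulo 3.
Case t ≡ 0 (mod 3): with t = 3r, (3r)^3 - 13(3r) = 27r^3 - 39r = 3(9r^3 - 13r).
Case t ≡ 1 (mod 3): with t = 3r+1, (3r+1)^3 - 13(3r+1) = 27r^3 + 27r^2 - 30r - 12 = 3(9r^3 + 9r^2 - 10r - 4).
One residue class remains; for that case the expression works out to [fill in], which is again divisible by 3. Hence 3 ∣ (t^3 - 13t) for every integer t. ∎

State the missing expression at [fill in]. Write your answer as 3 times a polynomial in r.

Only t ≡ 2 (mod 3) is unaccounted for. Put t = 3r+2:
(3r+2)^3 - 13(3r+2) expands to 27r^3 + 54r^2 - 3r - 18,
and factoring out 3 leaves 3(9r^3 + 18r^2 - r - 6).

3(9r^3 + 18r^2 - r - 6)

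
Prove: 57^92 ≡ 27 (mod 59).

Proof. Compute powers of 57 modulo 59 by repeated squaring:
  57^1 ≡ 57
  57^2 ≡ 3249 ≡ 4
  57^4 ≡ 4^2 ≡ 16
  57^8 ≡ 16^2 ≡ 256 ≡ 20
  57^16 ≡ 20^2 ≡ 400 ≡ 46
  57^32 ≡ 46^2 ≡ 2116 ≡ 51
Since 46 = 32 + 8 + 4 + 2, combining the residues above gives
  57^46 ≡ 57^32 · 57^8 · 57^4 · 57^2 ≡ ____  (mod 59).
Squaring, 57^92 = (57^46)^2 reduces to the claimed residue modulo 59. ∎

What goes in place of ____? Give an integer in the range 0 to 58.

26

57^32 · 57^8 · 57^4 · 57^2 ≡ 51 · 20 · 16 · 4 = 65280.
65280 mod 59 = 26, so 57^46 ≡ 26 (mod 59).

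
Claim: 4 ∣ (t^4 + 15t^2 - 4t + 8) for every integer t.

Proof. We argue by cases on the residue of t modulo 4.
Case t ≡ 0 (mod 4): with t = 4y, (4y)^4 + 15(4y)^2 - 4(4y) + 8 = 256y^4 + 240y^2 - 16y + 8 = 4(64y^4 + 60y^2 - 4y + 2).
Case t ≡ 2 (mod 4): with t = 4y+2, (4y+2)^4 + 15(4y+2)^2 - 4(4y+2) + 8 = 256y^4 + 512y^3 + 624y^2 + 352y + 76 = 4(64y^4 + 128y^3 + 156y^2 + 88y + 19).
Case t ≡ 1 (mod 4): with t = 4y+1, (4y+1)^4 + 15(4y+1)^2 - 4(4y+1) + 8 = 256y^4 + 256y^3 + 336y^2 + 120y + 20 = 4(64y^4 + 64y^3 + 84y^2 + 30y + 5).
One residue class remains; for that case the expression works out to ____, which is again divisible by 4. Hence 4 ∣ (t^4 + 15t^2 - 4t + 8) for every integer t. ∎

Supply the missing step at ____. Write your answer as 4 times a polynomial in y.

4(64y^4 + 192y^3 + 276y^2 + 194y + 53)

Only t ≡ 3 (mod 4) is unaccounted for. Put t = 4y+3:
(4y+3)^4 + 15(4y+3)^2 - 4(4y+3) + 8 expands to 256y^4 + 768y^3 + 1104y^2 + 776y + 212,
and factoring out 4 leaves 4(64y^4 + 192y^3 + 276y^2 + 194y + 53).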